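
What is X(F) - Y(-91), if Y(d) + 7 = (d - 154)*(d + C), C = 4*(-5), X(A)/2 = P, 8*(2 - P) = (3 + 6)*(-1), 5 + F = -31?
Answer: -108727/4 ≈ -27182.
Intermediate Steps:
F = -36 (F = -5 - 31 = -36)
P = 25/8 (P = 2 - (3 + 6)*(-1)/8 = 2 - 9*(-1)/8 = 2 - 1/8*(-9) = 2 + 9/8 = 25/8 ≈ 3.1250)
X(A) = 25/4 (X(A) = 2*(25/8) = 25/4)
C = -20
Y(d) = -7 + (-154 + d)*(-20 + d) (Y(d) = -7 + (d - 154)*(d - 20) = -7 + (-154 + d)*(-20 + d))
X(F) - Y(-91) = 25/4 - (3073 + (-91)**2 - 174*(-91)) = 25/4 - (3073 + 8281 + 15834) = 25/4 - 1*27188 = 25/4 - 27188 = -108727/4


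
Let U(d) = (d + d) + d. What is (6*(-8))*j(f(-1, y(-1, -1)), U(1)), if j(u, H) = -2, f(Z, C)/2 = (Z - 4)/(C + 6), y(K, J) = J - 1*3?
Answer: 96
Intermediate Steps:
U(d) = 3*d (U(d) = 2*d + d = 3*d)
y(K, J) = -3 + J (y(K, J) = J - 3 = -3 + J)
f(Z, C) = 2*(-4 + Z)/(6 + C) (f(Z, C) = 2*((Z - 4)/(C + 6)) = 2*((-4 + Z)/(6 + C)) = 2*(-4 + Z)/(6 + C))
(6*(-8))*j(f(-1, y(-1, -1)), U(1)) = (6*(-8))*(-2) = -48*(-2) = 96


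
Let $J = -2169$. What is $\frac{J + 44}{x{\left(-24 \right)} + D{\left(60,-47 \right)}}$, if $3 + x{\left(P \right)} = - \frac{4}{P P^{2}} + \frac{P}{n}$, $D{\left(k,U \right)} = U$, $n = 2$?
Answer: $\frac{7344000}{214271} \approx 34.274$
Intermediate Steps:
$x{\left(P \right)} = -3 + \frac{P}{2} - \frac{4}{P^{3}}$ ($x{\left(P \right)} = -3 + \left(- \frac{4}{P P^{2}} + \frac{P}{2}\right) = -3 + \left(- \frac{4}{P^{3}} + P \frac{1}{2}\right) = -3 + \left(- \frac{4}{P^{3}} + \frac{P}{2}\right) = -3 + \left(\frac{P}{2} - \frac{4}{P^{3}}\right) = -3 + \frac{P}{2} - \frac{4}{P^{3}}$)
$\frac{J + 44}{x{\left(-24 \right)} + D{\left(60,-47 \right)}} = \frac{-2169 + 44}{\left(-3 + \frac{1}{2} \left(-24\right) - \frac{4}{-13824}\right) - 47} = - \frac{2125}{\left(-3 - 12 - - \frac{1}{3456}\right) - 47} = - \frac{2125}{\left(-3 - 12 + \frac{1}{3456}\right) - 47} = - \frac{2125}{- \frac{51839}{3456} - 47} = - \frac{2125}{- \frac{214271}{3456}} = \left(-2125\right) \left(- \frac{3456}{214271}\right) = \frac{7344000}{214271}$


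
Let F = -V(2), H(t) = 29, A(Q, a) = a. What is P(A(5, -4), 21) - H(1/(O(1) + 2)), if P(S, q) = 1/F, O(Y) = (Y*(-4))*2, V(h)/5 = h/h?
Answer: -146/5 ≈ -29.200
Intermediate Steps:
V(h) = 5 (V(h) = 5*(h/h) = 5*1 = 5)
O(Y) = -8*Y (O(Y) = -4*Y*2 = -8*Y)
F = -5 (F = -1*5 = -5)
P(S, q) = -⅕ (P(S, q) = 1/(-5) = -⅕)
P(A(5, -4), 21) - H(1/(O(1) + 2)) = -⅕ - 1*29 = -⅕ - 29 = -146/5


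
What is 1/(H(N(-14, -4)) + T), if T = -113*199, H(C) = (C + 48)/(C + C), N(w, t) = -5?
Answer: -10/224913 ≈ -4.4462e-5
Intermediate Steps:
H(C) = (48 + C)/(2*C) (H(C) = (48 + C)/((2*C)) = (48 + C)*(1/(2*C)) = (48 + C)/(2*C))
T = -22487
1/(H(N(-14, -4)) + T) = 1/((½)*(48 - 5)/(-5) - 22487) = 1/((½)*(-⅕)*43 - 22487) = 1/(-43/10 - 22487) = 1/(-224913/10) = -10/224913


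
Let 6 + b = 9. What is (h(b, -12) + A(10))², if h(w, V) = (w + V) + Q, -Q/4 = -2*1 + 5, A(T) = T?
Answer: 121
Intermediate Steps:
b = 3 (b = -6 + 9 = 3)
Q = -12 (Q = -4*(-2*1 + 5) = -4*(-2 + 5) = -4*3 = -12)
h(w, V) = -12 + V + w (h(w, V) = (w + V) - 12 = (V + w) - 12 = -12 + V + w)
(h(b, -12) + A(10))² = ((-12 - 12 + 3) + 10)² = (-21 + 10)² = (-11)² = 121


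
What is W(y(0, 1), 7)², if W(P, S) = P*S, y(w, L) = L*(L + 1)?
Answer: 196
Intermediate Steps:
y(w, L) = L*(1 + L)
W(y(0, 1), 7)² = ((1*(1 + 1))*7)² = ((1*2)*7)² = (2*7)² = 14² = 196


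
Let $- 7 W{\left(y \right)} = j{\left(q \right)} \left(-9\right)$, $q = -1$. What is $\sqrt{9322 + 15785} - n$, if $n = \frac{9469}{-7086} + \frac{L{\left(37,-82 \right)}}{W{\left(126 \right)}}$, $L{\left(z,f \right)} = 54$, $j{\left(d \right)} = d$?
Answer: $\frac{307081}{7086} + \sqrt{25107} \approx 201.79$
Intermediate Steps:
$W{\left(y \right)} = - \frac{9}{7}$ ($W{\left(y \right)} = - \frac{\left(-1\right) \left(-9\right)}{7} = \left(- \frac{1}{7}\right) 9 = - \frac{9}{7}$)
$n = - \frac{307081}{7086}$ ($n = \frac{9469}{-7086} + \frac{54}{- \frac{9}{7}} = 9469 \left(- \frac{1}{7086}\right) + 54 \left(- \frac{7}{9}\right) = - \frac{9469}{7086} - 42 = - \frac{307081}{7086} \approx -43.336$)
$\sqrt{9322 + 15785} - n = \sqrt{9322 + 15785} - - \frac{307081}{7086} = \sqrt{25107} + \frac{307081}{7086} = \frac{307081}{7086} + \sqrt{25107}$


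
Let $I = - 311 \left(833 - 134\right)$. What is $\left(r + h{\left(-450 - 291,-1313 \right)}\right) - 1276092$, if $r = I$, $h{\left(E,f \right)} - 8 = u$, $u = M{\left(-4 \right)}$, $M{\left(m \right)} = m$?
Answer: $-1493477$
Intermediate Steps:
$u = -4$
$h{\left(E,f \right)} = 4$ ($h{\left(E,f \right)} = 8 - 4 = 4$)
$I = -217389$ ($I = \left(-311\right) 699 = -217389$)
$r = -217389$
$\left(r + h{\left(-450 - 291,-1313 \right)}\right) - 1276092 = \left(-217389 + 4\right) - 1276092 = -217385 - 1276092 = -1493477$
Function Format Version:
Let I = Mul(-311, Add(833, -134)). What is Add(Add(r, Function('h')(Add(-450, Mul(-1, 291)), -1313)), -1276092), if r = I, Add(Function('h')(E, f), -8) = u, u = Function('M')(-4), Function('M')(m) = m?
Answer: -1493477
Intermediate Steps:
u = -4
Function('h')(E, f) = 4 (Function('h')(E, f) = Add(8, -4) = 4)
I = -217389 (I = Mul(-311, 699) = -217389)
r = -217389
Add(Add(r, Function('h')(Add(-450, Mul(-1, 291)), -1313)), -1276092) = Add(Add(-217389, 4), -1276092) = Add(-217385, -1276092) = -1493477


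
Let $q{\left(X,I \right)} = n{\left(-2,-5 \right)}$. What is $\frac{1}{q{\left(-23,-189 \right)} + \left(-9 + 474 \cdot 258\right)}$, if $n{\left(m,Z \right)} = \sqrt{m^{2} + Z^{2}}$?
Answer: $\frac{122283}{14953132060} - \frac{\sqrt{29}}{14953132060} \approx 8.1774 \cdot 10^{-6}$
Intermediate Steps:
$n{\left(m,Z \right)} = \sqrt{Z^{2} + m^{2}}$
$q{\left(X,I \right)} = \sqrt{29}$ ($q{\left(X,I \right)} = \sqrt{\left(-5\right)^{2} + \left(-2\right)^{2}} = \sqrt{25 + 4} = \sqrt{29}$)
$\frac{1}{q{\left(-23,-189 \right)} + \left(-9 + 474 \cdot 258\right)} = \frac{1}{\sqrt{29} + \left(-9 + 474 \cdot 258\right)} = \frac{1}{\sqrt{29} + \left(-9 + 122292\right)} = \frac{1}{\sqrt{29} + 122283} = \frac{1}{122283 + \sqrt{29}}$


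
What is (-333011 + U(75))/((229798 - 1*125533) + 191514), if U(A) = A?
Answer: -332936/295779 ≈ -1.1256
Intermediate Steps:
(-333011 + U(75))/((229798 - 1*125533) + 191514) = (-333011 + 75)/((229798 - 1*125533) + 191514) = -332936/((229798 - 125533) + 191514) = -332936/(104265 + 191514) = -332936/295779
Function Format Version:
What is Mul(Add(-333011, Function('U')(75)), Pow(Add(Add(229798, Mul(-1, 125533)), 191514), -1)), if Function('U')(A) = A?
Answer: Rational(-332936, 295779) ≈ -1.1256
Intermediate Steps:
Mul(Add(-333011, Function('U')(75)), Pow(Add(Add(229798, Mul(-1, 125533)), 191514), -1)) = Mul(Add(-333011, 75), Pow(Add(Add(229798, Mul(-1, 125533)), 191514), -1)) = Mul(-332936, Pow(Add(Add(229798, -125533), 191514), -1)) = Mul(-332936, Pow(Add(104265, 191514), -1)) = Mul(-332936, Pow(295779, -1)) = Mul(-332936, Rational(1, 295779)) = Rational(-332936, 295779)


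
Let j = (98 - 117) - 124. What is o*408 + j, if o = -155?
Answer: -63383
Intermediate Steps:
j = -143 (j = -19 - 124 = -143)
o*408 + j = -155*408 - 143 = -63240 - 143 = -63383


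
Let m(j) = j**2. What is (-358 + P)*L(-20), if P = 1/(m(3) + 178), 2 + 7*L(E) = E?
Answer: 133890/119 ≈ 1125.1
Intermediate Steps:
L(E) = -2/7 + E/7
P = 1/187 (P = 1/(3**2 + 178) = 1/(9 + 178) = 1/187 ≈ 0.0053476)
(-358 + P)*L(-20) = (-358 + 1/187)*(-2/7 + (1/7)*(-20)) = -66945*(-2/7 - 20/7)/187 = -66945/187*(-22/7) = 133890/119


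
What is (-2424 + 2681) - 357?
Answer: -100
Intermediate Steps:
(-2424 + 2681) - 357 = 257 - 357 = -100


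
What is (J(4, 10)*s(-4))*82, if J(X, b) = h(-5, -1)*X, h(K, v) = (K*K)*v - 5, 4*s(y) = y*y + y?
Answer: -29520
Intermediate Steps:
s(y) = y/4 + y**2/4 (s(y) = (y*y + y)/4 = (y**2 + y)/4 = (y + y**2)/4 = y/4 + y**2/4)
h(K, v) = -5 + v*K**2 (h(K, v) = K**2*v - 5 = v*K**2 - 5 = -5 + v*K**2)
J(X, b) = -30*X (J(X, b) = (-5 - 1*(-5)**2)*X = (-5 - 1*25)*X = (-5 - 25)*X = -30*X)
(J(4, 10)*s(-4))*82 = ((-30*4)*((1/4)*(-4)*(1 - 4)))*82 = -30*(-4)*(-3)*82 = -120*3*82 = -360*82 = -29520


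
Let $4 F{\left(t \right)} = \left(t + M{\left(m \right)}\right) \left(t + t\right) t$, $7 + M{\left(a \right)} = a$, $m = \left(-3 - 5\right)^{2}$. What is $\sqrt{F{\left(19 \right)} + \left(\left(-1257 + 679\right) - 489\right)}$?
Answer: $\sqrt{12651} \approx 112.48$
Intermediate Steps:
$m = 64$ ($m = \left(-8\right)^{2} = 64$)
$M{\left(a \right)} = -7 + a$
$F{\left(t \right)} = \frac{t^{2} \left(57 + t\right)}{2}$ ($F{\left(t \right)} = \frac{\left(t + \left(-7 + 64\right)\right) \left(t + t\right) t}{4} = \frac{\left(t + 57\right) 2 t t}{4} = \frac{\left(57 + t\right) 2 t t}{4} = \frac{2 t \left(57 + t\right) t}{4} = \frac{2 t^{2} \left(57 + t\right)}{4} = \frac{t^{2} \left(57 + t\right)}{2}$)
$\sqrt{F{\left(19 \right)} + \left(\left(-1257 + 679\right) - 489\right)} = \sqrt{\frac{19^{2} \left(57 + 19\right)}{2} + \left(\left(-1257 + 679\right) - 489\right)} = \sqrt{\frac{1}{2} \cdot 361 \cdot 76 - 1067} = \sqrt{13718 - 1067} = \sqrt{12651}$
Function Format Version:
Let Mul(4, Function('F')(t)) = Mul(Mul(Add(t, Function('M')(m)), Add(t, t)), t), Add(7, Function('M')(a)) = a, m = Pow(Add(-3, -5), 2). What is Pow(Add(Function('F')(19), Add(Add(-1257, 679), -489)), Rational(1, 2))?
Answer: Pow(12651, Rational(1, 2)) ≈ 112.48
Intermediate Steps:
m = 64 (m = Pow(-8, 2) = 64)
Function('M')(a) = Add(-7, a)
Function('F')(t) = Mul(Rational(1, 2), Pow(t, 2), Add(57, t)) (Function('F')(t) = Mul(Rational(1, 4), Mul(Mul(Add(t, Add(-7, 64)), Add(t, t)), t)) = Mul(Rational(1, 4), Mul(Mul(Add(t, 57), Mul(2, t)), t)) = Mul(Rational(1, 4), Mul(Mul(Add(57, t), Mul(2, t)), t)) = Mul(Rational(1, 4), Mul(Mul(2, t, Add(57, t)), t)) = Mul(Rational(1, 4), Mul(2, Pow(t, 2), Add(57, t))) = Mul(Rational(1, 2), Pow(t, 2), Add(57, t)))
Pow(Add(Function('F')(19), Add(Add(-1257, 679), -489)), Rational(1, 2)) = Pow(Add(Mul(Rational(1, 2), Pow(19, 2), Add(57, 19)), Add(Add(-1257, 679), -489)), Rational(1, 2)) = Pow(Add(Mul(Rational(1, 2), 361, 76), Add(-578, -489)), Rational(1, 2)) = Pow(Add(13718, -1067), Rational(1, 2)) = Pow(12651, Rational(1, 2))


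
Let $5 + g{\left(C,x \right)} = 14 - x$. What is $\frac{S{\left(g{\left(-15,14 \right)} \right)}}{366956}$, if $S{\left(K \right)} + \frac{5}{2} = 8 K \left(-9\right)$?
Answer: $\frac{715}{733912} \approx 0.00097423$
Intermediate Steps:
$g{\left(C,x \right)} = 9 - x$ ($g{\left(C,x \right)} = -5 - \left(-14 + x\right) = 9 - x$)
$S{\left(K \right)} = - \frac{5}{2} - 72 K$ ($S{\left(K \right)} = - \frac{5}{2} + 8 K \left(-9\right) = - \frac{5}{2} - 72 K$)
$\frac{S{\left(g{\left(-15,14 \right)} \right)}}{366956} = \frac{- \frac{5}{2} - 72 \left(9 - 14\right)}{366956} = \left(- \frac{5}{2} - 72 \left(9 - 14\right)\right) \frac{1}{366956} = \left(- \frac{5}{2} - -360\right) \frac{1}{366956} = \left(- \frac{5}{2} + 360\right) \frac{1}{366956} = \frac{715}{2} \cdot \frac{1}{366956} = \frac{715}{733912}$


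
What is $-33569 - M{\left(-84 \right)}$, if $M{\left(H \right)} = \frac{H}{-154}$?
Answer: $- \frac{369265}{11} \approx -33570.0$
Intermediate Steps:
$M{\left(H \right)} = - \frac{H}{154}$ ($M{\left(H \right)} = H \left(- \frac{1}{154}\right) = - \frac{H}{154}$)
$-33569 - M{\left(-84 \right)} = -33569 - \left(- \frac{1}{154}\right) \left(-84\right) = -33569 - \frac{6}{11} = - \frac{369265}{11}$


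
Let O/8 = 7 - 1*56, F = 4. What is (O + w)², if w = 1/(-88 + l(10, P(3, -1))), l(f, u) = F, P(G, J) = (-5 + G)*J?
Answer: 1084319041/7056 ≈ 1.5367e+5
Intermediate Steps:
P(G, J) = J*(-5 + G)
l(f, u) = 4
O = -392 (O = 8*(7 - 1*56) = 8*(7 - 56) = 8*(-49) = -392)
w = -1/84 (w = 1/(-88 + 4) = 1/(-84) = -1/84 ≈ -0.011905)
(O + w)² = (-392 - 1/84)² = (-32929/84)² = 1084319041/7056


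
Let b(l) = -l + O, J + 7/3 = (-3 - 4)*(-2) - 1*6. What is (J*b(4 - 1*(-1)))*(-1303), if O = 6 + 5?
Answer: -44302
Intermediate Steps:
O = 11
J = 17/3 (J = -7/3 + ((-3 - 4)*(-2) - 1*6) = -7/3 + (-7*(-2) - 6) = -7/3 + (14 - 6) = -7/3 + 8 = 17/3 ≈ 5.6667)
b(l) = 11 - l (b(l) = -l + 11 = 11 - l)
(J*b(4 - 1*(-1)))*(-1303) = (17*(11 - (4 - 1*(-1)))/3)*(-1303) = (17*(11 - (4 + 1))/3)*(-1303) = (17*(11 - 1*5)/3)*(-1303) = (17*(11 - 5)/3)*(-1303) = ((17/3)*6)*(-1303) = 34*(-1303) = -44302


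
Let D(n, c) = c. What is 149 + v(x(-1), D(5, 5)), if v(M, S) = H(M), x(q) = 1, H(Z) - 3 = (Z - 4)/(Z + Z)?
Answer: 301/2 ≈ 150.50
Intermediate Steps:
H(Z) = 3 + (-4 + Z)/(2*Z) (H(Z) = 3 + (Z - 4)/(Z + Z) = 3 + (-4 + Z)/((2*Z)) = 3 + (-4 + Z)*(1/(2*Z)) = 3 + (-4 + Z)/(2*Z))
v(M, S) = 7/2 - 2/M
149 + v(x(-1), D(5, 5)) = 149 + (7/2 - 2/1) = 149 + (7/2 - 2*1) = 149 + (7/2 - 2) = 149 + 3/2 = 301/2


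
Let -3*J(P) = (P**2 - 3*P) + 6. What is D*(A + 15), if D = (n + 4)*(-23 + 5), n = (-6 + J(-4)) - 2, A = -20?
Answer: -1380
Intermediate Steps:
J(P) = -2 + P - P**2/3 (J(P) = -((P**2 - 3*P) + 6)/3 = -(6 + P**2 - 3*P)/3 = -2 + P - P**2/3)
n = -58/3 (n = (-6 + (-2 - 4 - 1/3*(-4)**2)) - 2 = (-6 + (-2 - 4 - 1/3*16)) - 2 = (-6 + (-2 - 4 - 16/3)) - 2 = (-6 - 34/3) - 2 = -52/3 - 2 = -58/3 ≈ -19.333)
D = 276 (D = (-58/3 + 4)*(-23 + 5) = -46/3*(-18) = 276)
D*(A + 15) = 276*(-20 + 15) = 276*(-5) = -1380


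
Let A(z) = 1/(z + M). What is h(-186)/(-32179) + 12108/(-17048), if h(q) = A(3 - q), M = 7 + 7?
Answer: -19773388361/27840820294 ≈ -0.71023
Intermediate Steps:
M = 14
A(z) = 1/(14 + z) (A(z) = 1/(z + 14) = 1/(14 + z))
h(q) = 1/(17 - q) (h(q) = 1/(14 + (3 - q)) = 1/(17 - q))
h(-186)/(-32179) + 12108/(-17048) = -1/(-17 - 186)/(-32179) + 12108/(-17048) = -1/(-203)*(-1/32179) + 12108*(-1/17048) = -1*(-1/203)*(-1/32179) - 3027/4262 = (1/203)*(-1/32179) - 3027/4262 = -1/6532337 - 3027/4262 = -19773388361/27840820294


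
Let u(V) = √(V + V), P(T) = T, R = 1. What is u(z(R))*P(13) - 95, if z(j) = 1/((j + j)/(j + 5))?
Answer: -95 + 13*√6 ≈ -63.157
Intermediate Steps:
z(j) = (5 + j)/(2*j) (z(j) = 1/((2*j)/(5 + j)) = 1/(2*j/(5 + j)) = (5 + j)/(2*j))
u(V) = √2*√V (u(V) = √(2*V) = √2*√V)
u(z(R))*P(13) - 95 = (√2*√((½)*(5 + 1)/1))*13 - 95 = (√2*√((½)*1*6))*13 - 95 = (√2*√3)*13 - 95 = √6*13 - 95 = 13*√6 - 95 = -95 + 13*√6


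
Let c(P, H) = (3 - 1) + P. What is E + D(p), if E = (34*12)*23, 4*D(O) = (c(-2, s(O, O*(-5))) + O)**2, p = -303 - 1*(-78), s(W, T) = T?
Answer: 88161/4 ≈ 22040.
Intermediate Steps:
p = -225 (p = -303 + 78 = -225)
c(P, H) = 2 + P
D(O) = O**2/4 (D(O) = ((2 - 2) + O)**2/4 = (0 + O)**2/4 = O**2/4)
E = 9384 (E = 408*23 = 9384)
E + D(p) = 9384 + (1/4)*(-225)**2 = 9384 + (1/4)*50625 = 9384 + 50625/4 = 88161/4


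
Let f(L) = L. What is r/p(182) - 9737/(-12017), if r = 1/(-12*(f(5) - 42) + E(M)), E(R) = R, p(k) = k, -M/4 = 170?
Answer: 418211607/516154184 ≈ 0.81025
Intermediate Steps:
M = -680 (M = -4*170 = -680)
r = -1/236 (r = 1/(-12*(5 - 42) - 680) = 1/(-12*(-37) - 680) = 1/(444 - 680) = 1/(-236) = -1/236 ≈ -0.0042373)
r/p(182) - 9737/(-12017) = -1/236/182 - 9737/(-12017) = -1/236*1/182 - 9737*(-1/12017) = -1/42952 + 9737/12017 = 418211607/516154184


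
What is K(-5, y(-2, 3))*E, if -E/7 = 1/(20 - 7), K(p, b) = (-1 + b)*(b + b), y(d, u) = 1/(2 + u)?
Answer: 56/325 ≈ 0.17231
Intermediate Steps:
K(p, b) = 2*b*(-1 + b) (K(p, b) = (-1 + b)*(2*b) = 2*b*(-1 + b))
E = -7/13 (E = -7/(20 - 7) = -7/13 ≈ -0.53846)
K(-5, y(-2, 3))*E = (2*(-1 + 1/(2 + 3))/(2 + 3))*(-7/13) = (2*(-1 + 1/5)/5)*(-7/13) = (2*(⅕)*(-1 + ⅕))*(-7/13) = (2*(⅕)*(-⅘))*(-7/13) = -8/25*(-7/13) = 56/325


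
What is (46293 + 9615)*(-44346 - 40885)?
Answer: -4765094748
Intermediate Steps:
(46293 + 9615)*(-44346 - 40885) = 55908*(-85231) = -4765094748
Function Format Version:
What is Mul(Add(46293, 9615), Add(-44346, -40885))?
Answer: -4765094748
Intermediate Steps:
Mul(Add(46293, 9615), Add(-44346, -40885)) = Mul(55908, -85231) = -4765094748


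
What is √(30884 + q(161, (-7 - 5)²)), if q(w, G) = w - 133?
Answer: 8*√483 ≈ 175.82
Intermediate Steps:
q(w, G) = -133 + w
√(30884 + q(161, (-7 - 5)²)) = √(30884 + (-133 + 161)) = √(30884 + 28) = √30912 = 8*√483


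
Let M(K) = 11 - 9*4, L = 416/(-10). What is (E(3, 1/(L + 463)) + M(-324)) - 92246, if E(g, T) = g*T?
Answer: -194414982/2107 ≈ -92271.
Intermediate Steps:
L = -208/5 (L = 416*(-1/10) = -208/5 ≈ -41.600)
M(K) = -25 (M(K) = 11 - 36 = -25)
E(g, T) = T*g
(E(3, 1/(L + 463)) + M(-324)) - 92246 = (3/(-208/5 + 463) - 25) - 92246 = (3/(2107/5) - 25) - 92246 = ((5/2107)*3 - 25) - 92246 = (15/2107 - 25) - 92246 = -52660/2107 - 92246 = -194414982/2107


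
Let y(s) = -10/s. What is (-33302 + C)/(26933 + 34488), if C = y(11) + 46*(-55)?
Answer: -23186/39743 ≈ -0.58340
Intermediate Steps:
C = -27840/11 (C = -10/11 + 46*(-55) = -10*1/11 - 2530 = -10/11 - 2530 = -27840/11 ≈ -2530.9)
(-33302 + C)/(26933 + 34488) = (-33302 - 27840/11)/(26933 + 34488) = -394162/11/61421 = -394162/11*1/61421 = -23186/39743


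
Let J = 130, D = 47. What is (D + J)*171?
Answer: 30267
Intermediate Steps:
(D + J)*171 = (47 + 130)*171 = 177*171 = 30267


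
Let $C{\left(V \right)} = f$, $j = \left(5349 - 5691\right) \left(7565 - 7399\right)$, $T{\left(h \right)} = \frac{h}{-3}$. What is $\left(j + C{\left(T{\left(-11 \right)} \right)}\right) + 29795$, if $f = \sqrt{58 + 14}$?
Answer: $-26977 + 6 \sqrt{2} \approx -26969.0$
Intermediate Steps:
$T{\left(h \right)} = - \frac{h}{3}$ ($T{\left(h \right)} = h \left(- \frac{1}{3}\right) = - \frac{h}{3}$)
$f = 6 \sqrt{2}$ ($f = \sqrt{72} = 6 \sqrt{2} \approx 8.4853$)
$j = -56772$ ($j = \left(-342\right) 166 = -56772$)
$C{\left(V \right)} = 6 \sqrt{2}$
$\left(j + C{\left(T{\left(-11 \right)} \right)}\right) + 29795 = \left(-56772 + 6 \sqrt{2}\right) + 29795 = -26977 + 6 \sqrt{2}$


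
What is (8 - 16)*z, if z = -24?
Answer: 192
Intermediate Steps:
(8 - 16)*z = (8 - 16)*(-24) = -8*(-24) = 192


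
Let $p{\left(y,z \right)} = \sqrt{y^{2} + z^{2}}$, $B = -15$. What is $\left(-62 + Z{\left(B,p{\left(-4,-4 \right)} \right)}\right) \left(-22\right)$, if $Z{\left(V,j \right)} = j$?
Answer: $1364 - 88 \sqrt{2} \approx 1239.5$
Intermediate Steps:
$\left(-62 + Z{\left(B,p{\left(-4,-4 \right)} \right)}\right) \left(-22\right) = \left(-62 + \sqrt{\left(-4\right)^{2} + \left(-4\right)^{2}}\right) \left(-22\right) = \left(-62 + \sqrt{16 + 16}\right) \left(-22\right) = \left(-62 + \sqrt{32}\right) \left(-22\right) = \left(-62 + 4 \sqrt{2}\right) \left(-22\right) = 1364 - 88 \sqrt{2}$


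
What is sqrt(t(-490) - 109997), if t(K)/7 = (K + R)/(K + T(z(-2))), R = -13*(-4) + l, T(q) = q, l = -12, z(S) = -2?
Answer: I*sqrt(739576778)/82 ≈ 331.65*I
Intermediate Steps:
R = 40 (R = -13*(-4) - 12 = 52 - 12 = 40)
t(K) = 7*(40 + K)/(-2 + K) (t(K) = 7*((K + 40)/(K - 2)) = 7*((40 + K)/(-2 + K)) = 7*(40 + K)/(-2 + K))
sqrt(t(-490) - 109997) = sqrt(7*(40 - 490)/(-2 - 490) - 109997) = sqrt(7*(-450)/(-492) - 109997) = sqrt(7*(-1/492)*(-450) - 109997) = sqrt(525/82 - 109997) = sqrt(-9019229/82) = I*sqrt(739576778)/82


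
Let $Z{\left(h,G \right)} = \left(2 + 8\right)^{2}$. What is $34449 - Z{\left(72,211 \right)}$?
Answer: $34349$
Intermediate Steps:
$Z{\left(h,G \right)} = 100$ ($Z{\left(h,G \right)} = 10^{2} = 100$)
$34449 - Z{\left(72,211 \right)} = 34449 - 100 = 34349$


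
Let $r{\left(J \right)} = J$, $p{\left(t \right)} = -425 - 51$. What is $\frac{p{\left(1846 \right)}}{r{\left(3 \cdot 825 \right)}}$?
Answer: $- \frac{476}{2475} \approx -0.19232$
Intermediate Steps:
$p{\left(t \right)} = -476$
$\frac{p{\left(1846 \right)}}{r{\left(3 \cdot 825 \right)}} = - \frac{476}{3 \cdot 825} = - \frac{476}{2475}$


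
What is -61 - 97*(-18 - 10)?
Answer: 2655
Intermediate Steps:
-61 - 97*(-18 - 10) = -61 - 97*(-28) = -61 + 2716 = 2655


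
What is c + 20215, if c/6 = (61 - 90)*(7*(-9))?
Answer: 31177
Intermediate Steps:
c = 10962 (c = 6*((61 - 90)*(7*(-9))) = 6*(-29*(-63)) = 6*1827 = 10962)
c + 20215 = 10962 + 20215 = 31177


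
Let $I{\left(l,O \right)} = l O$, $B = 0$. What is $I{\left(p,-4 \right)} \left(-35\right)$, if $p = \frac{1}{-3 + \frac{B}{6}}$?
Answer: $- \frac{140}{3} \approx -46.667$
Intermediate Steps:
$p = - \frac{1}{3}$ ($p = \frac{1}{-3 + \frac{0}{6}} = \frac{1}{-3 + 0 \cdot \frac{1}{6}} = \frac{1}{-3 + 0} = \frac{1}{-3} = - \frac{1}{3} \approx -0.33333$)
$I{\left(l,O \right)} = O l$
$I{\left(p,-4 \right)} \left(-35\right) = \left(-4\right) \left(- \frac{1}{3}\right) \left(-35\right) = \frac{4}{3} \left(-35\right) = - \frac{140}{3}$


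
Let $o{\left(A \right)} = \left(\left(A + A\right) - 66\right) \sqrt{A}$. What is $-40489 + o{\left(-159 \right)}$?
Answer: $-40489 - 384 i \sqrt{159} \approx -40489.0 - 4842.1 i$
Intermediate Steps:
$o{\left(A \right)} = \sqrt{A} \left(-66 + 2 A\right)$ ($o{\left(A \right)} = \left(2 A - 66\right) \sqrt{A} = \left(-66 + 2 A\right) \sqrt{A} = \sqrt{A} \left(-66 + 2 A\right)$)
$-40489 + o{\left(-159 \right)} = -40489 + 2 \sqrt{-159} \left(-33 - 159\right) = -40489 + 2 i \sqrt{159} \left(-192\right) = -40489 - 384 i \sqrt{159}$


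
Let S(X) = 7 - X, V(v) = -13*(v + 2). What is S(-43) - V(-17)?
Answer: -145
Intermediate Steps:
V(v) = -26 - 13*v (V(v) = -13*(2 + v) = -26 - 13*v)
S(-43) - V(-17) = (7 - 1*(-43)) - (-26 - 13*(-17)) = (7 + 43) - (-26 + 221) = 50 - 1*195 = 50 - 195 = -145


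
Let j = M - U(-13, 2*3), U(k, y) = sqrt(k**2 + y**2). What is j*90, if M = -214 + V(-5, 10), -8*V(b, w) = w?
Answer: -38745/2 - 90*sqrt(205) ≈ -20661.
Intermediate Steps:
V(b, w) = -w/8
M = -861/4 (M = -214 - 1/8*10 = -214 - 5/4 = -861/4 ≈ -215.25)
j = -861/4 - sqrt(205) (j = -861/4 - sqrt((-13)**2 + (2*3)**2) = -861/4 - sqrt(169 + 6**2) = -861/4 - sqrt(169 + 36) = -861/4 - sqrt(205) ≈ -229.57)
j*90 = (-861/4 - sqrt(205))*90 = -38745/2 - 90*sqrt(205)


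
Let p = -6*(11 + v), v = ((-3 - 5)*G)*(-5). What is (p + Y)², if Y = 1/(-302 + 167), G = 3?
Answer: 11259544321/18225 ≈ 6.1781e+5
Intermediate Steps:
v = 120 (v = ((-3 - 5)*3)*(-5) = -8*3*(-5) = -24*(-5) = 120)
p = -786 (p = -6*(11 + 120) = -6*131 = -786)
Y = -1/135 (Y = 1/(-135) = -1/135 ≈ -0.0074074)
(p + Y)² = (-786 - 1/135)² = (-106111/135)² = 11259544321/18225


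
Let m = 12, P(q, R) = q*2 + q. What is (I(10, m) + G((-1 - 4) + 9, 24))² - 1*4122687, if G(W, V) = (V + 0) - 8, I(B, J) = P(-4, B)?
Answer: -4122671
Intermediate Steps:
P(q, R) = 3*q (P(q, R) = 2*q + q = 3*q)
I(B, J) = -12 (I(B, J) = 3*(-4) = -12)
G(W, V) = -8 + V (G(W, V) = V - 8 = -8 + V)
(I(10, m) + G((-1 - 4) + 9, 24))² - 1*4122687 = (-12 + (-8 + 24))² - 1*4122687 = (-12 + 16)² - 4122687 = 4² - 4122687 = 16 - 4122687 = -4122671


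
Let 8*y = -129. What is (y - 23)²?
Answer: 97969/64 ≈ 1530.8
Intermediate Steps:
y = -129/8 (y = (⅛)*(-129) = -129/8 ≈ -16.125)
(y - 23)² = (-129/8 - 23)² = (-313/8)² = 97969/64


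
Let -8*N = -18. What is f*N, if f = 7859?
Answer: 70731/4 ≈ 17683.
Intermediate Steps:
N = 9/4 (N = -⅛*(-18) = 9/4 ≈ 2.2500)
f*N = 7859*(9/4) = 70731/4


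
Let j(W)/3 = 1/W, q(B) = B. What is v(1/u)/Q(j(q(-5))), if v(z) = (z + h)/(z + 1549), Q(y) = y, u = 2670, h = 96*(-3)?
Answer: 3844795/12407493 ≈ 0.30988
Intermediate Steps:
h = -288
j(W) = 3/W
v(z) = (-288 + z)/(1549 + z) (v(z) = (z - 288)/(z + 1549) = (-288 + z)/(1549 + z))
v(1/u)/Q(j(q(-5))) = ((-288 + 1/2670)/(1549 + 1/2670))/((3/(-5))) = ((-288 + 1/2670)/(1549 + 1/2670))/((3*(-⅕))) = (-768959/2670/(4135831/2670))/(-⅗) = ((2670/4135831)*(-768959/2670))*(-5/3) = -768959/4135831*(-5/3) = 3844795/12407493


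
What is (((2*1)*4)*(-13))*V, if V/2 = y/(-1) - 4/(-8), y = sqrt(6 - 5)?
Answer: 104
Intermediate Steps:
y = 1 (y = sqrt(1) = 1)
V = -1 (V = 2*(1/(-1) - 4/(-8)) = 2*(1*(-1) - 4*(-1/8)) = 2*(-1 + 1/2) = 2*(-1/2) = -1)
(((2*1)*4)*(-13))*V = (((2*1)*4)*(-13))*(-1) = ((2*4)*(-13))*(-1) = (8*(-13))*(-1) = -104*(-1) = 104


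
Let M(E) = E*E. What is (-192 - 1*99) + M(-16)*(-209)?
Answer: -53795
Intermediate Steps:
M(E) = E²
(-192 - 1*99) + M(-16)*(-209) = (-192 - 1*99) + (-16)²*(-209) = (-192 - 99) + 256*(-209) = -291 - 53504 = -53795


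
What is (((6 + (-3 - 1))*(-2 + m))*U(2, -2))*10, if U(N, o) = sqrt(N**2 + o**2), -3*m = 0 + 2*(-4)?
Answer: 80*sqrt(2)/3 ≈ 37.712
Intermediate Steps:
m = 8/3 (m = -(0 + 2*(-4))/3 = -(0 - 8)/3 = -1/3*(-8) = 8/3 ≈ 2.6667)
(((6 + (-3 - 1))*(-2 + m))*U(2, -2))*10 = (((6 + (-3 - 1))*(-2 + 8/3))*sqrt(2**2 + (-2)**2))*10 = (((6 - 4)*(2/3))*sqrt(4 + 4))*10 = ((2*(2/3))*sqrt(8))*10 = (4*(2*sqrt(2))/3)*10 = (8*sqrt(2)/3)*10 = 80*sqrt(2)/3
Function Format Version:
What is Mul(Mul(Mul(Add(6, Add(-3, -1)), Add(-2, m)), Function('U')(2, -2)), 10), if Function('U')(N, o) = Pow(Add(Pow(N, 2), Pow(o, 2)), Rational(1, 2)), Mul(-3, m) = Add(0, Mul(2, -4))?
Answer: Mul(Rational(80, 3), Pow(2, Rational(1, 2))) ≈ 37.712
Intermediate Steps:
m = Rational(8, 3) (m = Mul(Rational(-1, 3), Add(0, Mul(2, -4))) = Mul(Rational(-1, 3), Add(0, -8)) = Mul(Rational(-1, 3), -8) = Rational(8, 3) ≈ 2.6667)
Mul(Mul(Mul(Add(6, Add(-3, -1)), Add(-2, m)), Function('U')(2, -2)), 10) = Mul(Mul(Mul(Add(6, Add(-3, -1)), Add(-2, Rational(8, 3))), Pow(Add(Pow(2, 2), Pow(-2, 2)), Rational(1, 2))), 10) = Mul(Mul(Mul(Add(6, -4), Rational(2, 3)), Pow(Add(4, 4), Rational(1, 2))), 10) = Mul(Mul(Mul(2, Rational(2, 3)), Pow(8, Rational(1, 2))), 10) = Mul(Mul(Rational(4, 3), Mul(2, Pow(2, Rational(1, 2)))), 10) = Mul(Mul(Rational(8, 3), Pow(2, Rational(1, 2))), 10) = Mul(Rational(80, 3), Pow(2, Rational(1, 2)))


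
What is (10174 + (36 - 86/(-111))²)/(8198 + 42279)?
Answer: 142016578/621927117 ≈ 0.22835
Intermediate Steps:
(10174 + (36 - 86/(-111))²)/(8198 + 42279) = (10174 + (36 - 86*(-1/111))²)/50477 = (10174 + (36 + 86/111)²)*(1/50477) = (10174 + (4082/111)²)*(1/50477) = (10174 + 16662724/12321)*(1/50477) = (142016578/12321)*(1/50477) = 142016578/621927117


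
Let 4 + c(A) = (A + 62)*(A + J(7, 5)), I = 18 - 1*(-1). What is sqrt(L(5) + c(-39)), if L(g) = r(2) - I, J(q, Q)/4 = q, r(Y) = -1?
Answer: I*sqrt(277) ≈ 16.643*I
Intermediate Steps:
J(q, Q) = 4*q
I = 19 (I = 18 + 1 = 19)
c(A) = -4 + (28 + A)*(62 + A) (c(A) = -4 + (A + 62)*(A + 4*7) = -4 + (62 + A)*(A + 28) = -4 + (62 + A)*(28 + A) = -4 + (28 + A)*(62 + A))
L(g) = -20 (L(g) = -1 - 1*19 = -1 - 19 = -20)
sqrt(L(5) + c(-39)) = sqrt(-20 + (1732 + (-39)**2 + 90*(-39))) = sqrt(-20 + (1732 + 1521 - 3510)) = sqrt(-20 - 257) = sqrt(-277) = I*sqrt(277)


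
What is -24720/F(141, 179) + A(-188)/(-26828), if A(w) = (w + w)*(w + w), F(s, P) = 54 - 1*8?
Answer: -83711432/154261 ≈ -542.66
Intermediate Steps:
F(s, P) = 46 (F(s, P) = 54 - 8 = 46)
A(w) = 4*w² (A(w) = (2*w)*(2*w) = 4*w²)
-24720/F(141, 179) + A(-188)/(-26828) = -24720/46 + (4*(-188)²)/(-26828) = -24720*1/46 + (4*35344)*(-1/26828) = -12360/23 + 141376*(-1/26828) = -12360/23 - 35344/6707 = -83711432/154261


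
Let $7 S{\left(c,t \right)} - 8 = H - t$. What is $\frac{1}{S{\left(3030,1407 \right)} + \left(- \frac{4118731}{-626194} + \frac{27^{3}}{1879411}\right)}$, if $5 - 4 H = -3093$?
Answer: $- \frac{4119065621069}{340343599160141} \approx -0.012103$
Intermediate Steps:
$H = \frac{1549}{2}$ ($H = \frac{5}{4} - - \frac{3093}{4} = \frac{5}{4} + \frac{3093}{4} = \frac{1549}{2} \approx 774.5$)
$S{\left(c,t \right)} = \frac{1565}{14} - \frac{t}{7}$ ($S{\left(c,t \right)} = \frac{8}{7} + \frac{\frac{1549}{2} - t}{7} = \frac{8}{7} - \left(- \frac{1549}{14} + \frac{t}{7}\right) = \frac{1565}{14} - \frac{t}{7}$)
$\frac{1}{S{\left(3030,1407 \right)} + \left(- \frac{4118731}{-626194} + \frac{27^{3}}{1879411}\right)} = \frac{1}{\left(\frac{1565}{14} - 201\right) + \left(- \frac{4118731}{-626194} + \frac{27^{3}}{1879411}\right)} = \frac{1}{\left(\frac{1565}{14} - 201\right) + \left(\left(-4118731\right) \left(- \frac{1}{626194}\right) + 19683 \cdot \frac{1}{1879411}\right)} = \frac{1}{- \frac{1249}{14} + \left(\frac{4118731}{626194} + \frac{19683}{1879411}\right)} = \frac{1}{- \frac{1249}{14} + \frac{7753113723943}{1176875891734}} = \frac{1}{- \frac{340343599160141}{4119065621069}} = - \frac{4119065621069}{340343599160141}$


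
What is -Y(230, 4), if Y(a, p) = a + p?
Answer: -234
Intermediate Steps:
-Y(230, 4) = -(230 + 4) = -1*234 = -234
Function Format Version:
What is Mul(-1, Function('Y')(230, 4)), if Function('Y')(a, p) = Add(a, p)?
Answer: -234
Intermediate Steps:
Mul(-1, Function('Y')(230, 4)) = Mul(-1, Add(230, 4)) = Mul(-1, 234) = -234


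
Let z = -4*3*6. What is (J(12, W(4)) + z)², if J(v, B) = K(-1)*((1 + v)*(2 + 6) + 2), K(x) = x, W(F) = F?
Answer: 31684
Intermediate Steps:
z = -72 (z = -12*6 = -72)
J(v, B) = -10 - 8*v (J(v, B) = -((1 + v)*(2 + 6) + 2) = -((1 + v)*8 + 2) = -((8 + 8*v) + 2) = -(10 + 8*v) = -10 - 8*v)
(J(12, W(4)) + z)² = ((-10 - 8*12) - 72)² = ((-10 - 96) - 72)² = (-106 - 72)² = (-178)² = 31684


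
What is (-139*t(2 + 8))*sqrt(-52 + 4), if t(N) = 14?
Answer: -7784*I*sqrt(3) ≈ -13482.0*I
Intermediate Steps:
(-139*t(2 + 8))*sqrt(-52 + 4) = (-139*14)*sqrt(-52 + 4) = -7784*I*sqrt(3)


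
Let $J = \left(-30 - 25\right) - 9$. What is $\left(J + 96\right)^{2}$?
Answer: $1024$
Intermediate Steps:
$J = -64$ ($J = -55 - 9 = -64$)
$\left(J + 96\right)^{2} = \left(-64 + 96\right)^{2} = 32^{2} = 1024$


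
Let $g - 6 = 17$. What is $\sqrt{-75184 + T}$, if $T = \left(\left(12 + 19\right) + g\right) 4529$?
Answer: $\sqrt{169382} \approx 411.56$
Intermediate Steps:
$g = 23$ ($g = 6 + 17 = 23$)
$T = 244566$ ($T = \left(\left(12 + 19\right) + 23\right) 4529 = \left(31 + 23\right) 4529 = 54 \cdot 4529 = 244566$)
$\sqrt{-75184 + T} = \sqrt{-75184 + 244566} = \sqrt{169382}$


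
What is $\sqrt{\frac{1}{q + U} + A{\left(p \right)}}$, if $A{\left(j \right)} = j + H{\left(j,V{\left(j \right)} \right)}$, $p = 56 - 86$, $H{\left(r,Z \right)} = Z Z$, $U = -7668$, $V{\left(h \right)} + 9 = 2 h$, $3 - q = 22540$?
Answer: $\frac{\sqrt{4316290090070}}{30205} \approx 68.782$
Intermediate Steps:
$q = -22537$ ($q = 3 - 22540 = -22537$)
$V{\left(h \right)} = -9 + 2 h$
$H{\left(r,Z \right)} = Z^{2}$
$p = -30$
$A{\left(j \right)} = j + \left(-9 + 2 j\right)^{2}$
$\sqrt{\frac{1}{q + U} + A{\left(p \right)}} = \sqrt{\frac{1}{-22537 - 7668} - \left(30 - \left(-9 + 2 \left(-30\right)\right)^{2}\right)} = \sqrt{\frac{1}{-30205} - \left(30 - \left(-9 - 60\right)^{2}\right)} = \sqrt{- \frac{1}{30205} - \left(30 - \left(-69\right)^{2}\right)} = \sqrt{- \frac{1}{30205} + \left(-30 + 4761\right)} = \sqrt{- \frac{1}{30205} + 4731} = \sqrt{\frac{142899854}{30205}} = \frac{\sqrt{4316290090070}}{30205}$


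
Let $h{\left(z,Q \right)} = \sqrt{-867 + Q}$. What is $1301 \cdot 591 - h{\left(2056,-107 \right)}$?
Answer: $768891 - i \sqrt{974} \approx 7.6889 \cdot 10^{5} - 31.209 i$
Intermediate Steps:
$1301 \cdot 591 - h{\left(2056,-107 \right)} = 1301 \cdot 591 - \sqrt{-867 - 107} = 768891 - \sqrt{-974} = 768891 - i \sqrt{974}$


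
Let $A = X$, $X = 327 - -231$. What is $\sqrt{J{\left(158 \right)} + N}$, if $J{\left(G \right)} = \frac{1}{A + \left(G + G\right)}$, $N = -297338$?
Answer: $\frac{7 i \sqrt{4635293086}}{874} \approx 545.29 i$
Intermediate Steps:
$X = 558$ ($X = 327 + 231 = 558$)
$A = 558$
$J{\left(G \right)} = \frac{1}{558 + 2 G}$ ($J{\left(G \right)} = \frac{1}{558 + \left(G + G\right)} = \frac{1}{558 + 2 G}$)
$\sqrt{J{\left(158 \right)} + N} = \sqrt{\frac{1}{2 \left(279 + 158\right)} - 297338} = \sqrt{\frac{1}{2 \cdot 437} - 297338} = \sqrt{\frac{1}{2} \cdot \frac{1}{437} - 297338} = \sqrt{\frac{1}{874} - 297338} = \sqrt{- \frac{259873411}{874}} = \frac{7 i \sqrt{4635293086}}{874}$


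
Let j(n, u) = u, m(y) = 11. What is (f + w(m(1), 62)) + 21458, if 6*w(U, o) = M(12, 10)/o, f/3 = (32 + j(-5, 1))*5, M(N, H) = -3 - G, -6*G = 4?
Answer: 24499541/1116 ≈ 21953.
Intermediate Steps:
G = -⅔ (G = -⅙*4 = -⅔ ≈ -0.66667)
M(N, H) = -7/3 (M(N, H) = -3 - 1*(-⅔) = -3 + ⅔ = -7/3)
f = 495 (f = 3*((32 + 1)*5) = 3*(33*5) = 3*165 = 495)
w(U, o) = -7/(18*o) (w(U, o) = (-7/(3*o))/6 = -7/(18*o))
(f + w(m(1), 62)) + 21458 = (495 - 7/18/62) + 21458 = (495 - 7/18*1/62) + 21458 = (495 - 7/1116) + 21458 = 552413/1116 + 21458 = 24499541/1116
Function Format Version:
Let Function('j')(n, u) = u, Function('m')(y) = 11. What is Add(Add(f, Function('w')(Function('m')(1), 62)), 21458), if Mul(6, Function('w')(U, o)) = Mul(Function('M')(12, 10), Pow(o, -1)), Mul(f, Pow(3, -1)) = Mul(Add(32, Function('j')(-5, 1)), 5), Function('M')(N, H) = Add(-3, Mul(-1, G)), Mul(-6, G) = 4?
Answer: Rational(24499541, 1116) ≈ 21953.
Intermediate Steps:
G = Rational(-2, 3) (G = Mul(Rational(-1, 6), 4) = Rational(-2, 3) ≈ -0.66667)
Function('M')(N, H) = Rational(-7, 3) (Function('M')(N, H) = Add(-3, Mul(-1, Rational(-2, 3))) = Add(-3, Rational(2, 3)) = Rational(-7, 3))
f = 495 (f = Mul(3, Mul(Add(32, 1), 5)) = Mul(3, Mul(33, 5)) = Mul(3, 165) = 495)
Function('w')(U, o) = Mul(Rational(-7, 18), Pow(o, -1)) (Function('w')(U, o) = Mul(Rational(1, 6), Mul(Rational(-7, 3), Pow(o, -1))) = Mul(Rational(-7, 18), Pow(o, -1)))
Add(Add(f, Function('w')(Function('m')(1), 62)), 21458) = Add(Add(495, Mul(Rational(-7, 18), Pow(62, -1))), 21458) = Add(Add(495, Mul(Rational(-7, 18), Rational(1, 62))), 21458) = Add(Add(495, Rational(-7, 1116)), 21458) = Add(Rational(552413, 1116), 21458) = Rational(24499541, 1116)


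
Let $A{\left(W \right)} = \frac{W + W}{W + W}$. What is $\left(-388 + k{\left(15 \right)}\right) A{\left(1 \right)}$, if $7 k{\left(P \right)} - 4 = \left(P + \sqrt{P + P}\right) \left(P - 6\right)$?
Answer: $- \frac{2577}{7} + \frac{9 \sqrt{30}}{7} \approx -361.1$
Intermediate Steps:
$k{\left(P \right)} = \frac{4}{7} + \frac{\left(-6 + P\right) \left(P + \sqrt{2} \sqrt{P}\right)}{7}$ ($k{\left(P \right)} = \frac{4}{7} + \frac{\left(P + \sqrt{P + P}\right) \left(P - 6\right)}{7} = \frac{4}{7} + \frac{\left(P + \sqrt{2 P}\right) \left(-6 + P\right)}{7} = \frac{4}{7} + \frac{\left(P + \sqrt{2} \sqrt{P}\right) \left(-6 + P\right)}{7} = \frac{4}{7} + \frac{\left(-6 + P\right) \left(P + \sqrt{2} \sqrt{P}\right)}{7}$)
$A{\left(W \right)} = 1$ ($A{\left(W \right)} = \frac{2 W}{2 W} = 2 W \frac{1}{2 W} = 1$)
$\left(-388 + k{\left(15 \right)}\right) A{\left(1 \right)} = \left(-388 + \left(\frac{4}{7} - \frac{90}{7} + \frac{15^{2}}{7} - \frac{6 \sqrt{2} \sqrt{15}}{7} + \frac{\sqrt{2} \cdot 15^{\frac{3}{2}}}{7}\right)\right) 1 = \left(-388 + \left(\frac{4}{7} - \frac{90}{7} + \frac{1}{7} \cdot 225 - \frac{6 \sqrt{30}}{7} + \frac{\sqrt{2} \cdot 15 \sqrt{15}}{7}\right)\right) 1 = \left(-388 + \left(\frac{4}{7} - \frac{90}{7} + \frac{225}{7} - \frac{6 \sqrt{30}}{7} + \frac{15 \sqrt{30}}{7}\right)\right) 1 = \left(-388 + \left(\frac{139}{7} + \frac{9 \sqrt{30}}{7}\right)\right) 1 = \left(- \frac{2577}{7} + \frac{9 \sqrt{30}}{7}\right) 1 = - \frac{2577}{7} + \frac{9 \sqrt{30}}{7}$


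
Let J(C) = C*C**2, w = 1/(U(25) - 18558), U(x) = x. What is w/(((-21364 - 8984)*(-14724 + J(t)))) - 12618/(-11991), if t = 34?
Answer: 58146951145328317/55257575779329840 ≈ 1.0523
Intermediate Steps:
w = -1/18533 (w = 1/(25 - 18558) = 1/(-18533) = -1/18533 ≈ -5.3958e-5)
J(C) = C**3
w/(((-21364 - 8984)*(-14724 + J(t)))) - 12618/(-11991) = -1/((-21364 - 8984)*(-14724 + 34**3))/18533 - 12618/(-11991) = -(-1/(30348*(-14724 + 39304)))/18533 - 12618*(-1/11991) = -1/(18533*((-30348*24580))) + 4206/3997 = -1/18533/(-745953840) + 4206/3997 = -1/18533*(-1/745953840) + 4206/3997 = 1/13824762516720 + 4206/3997 = 58146951145328317/55257575779329840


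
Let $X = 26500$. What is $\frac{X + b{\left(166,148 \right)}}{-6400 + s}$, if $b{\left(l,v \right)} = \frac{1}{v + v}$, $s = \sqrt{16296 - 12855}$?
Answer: $- \frac{6275200800}{1515392683} - \frac{7844001 \sqrt{3441}}{12123141464} \approx -4.1789$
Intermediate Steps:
$s = \sqrt{3441} \approx 58.66$
$b{\left(l,v \right)} = \frac{1}{2 v}$
$\frac{X + b{\left(166,148 \right)}}{-6400 + s} = \frac{26500 + \frac{1}{2 \cdot 148}}{-6400 + \sqrt{3441}} = \frac{26500 + \frac{1}{2} \cdot \frac{1}{148}}{-6400 + \sqrt{3441}} = \frac{26500 + \frac{1}{296}}{-6400 + \sqrt{3441}} = \frac{7844001}{296 \left(-6400 + \sqrt{3441}\right)}$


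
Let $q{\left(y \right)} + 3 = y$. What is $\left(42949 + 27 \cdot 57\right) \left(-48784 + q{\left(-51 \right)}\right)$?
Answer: $-2172704944$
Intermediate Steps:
$q{\left(y \right)} = -3 + y$
$\left(42949 + 27 \cdot 57\right) \left(-48784 + q{\left(-51 \right)}\right) = \left(42949 + 27 \cdot 57\right) \left(-48784 - 54\right) = \left(42949 + 1539\right) \left(-48784 - 54\right) = 44488 \left(-48838\right) = -2172704944$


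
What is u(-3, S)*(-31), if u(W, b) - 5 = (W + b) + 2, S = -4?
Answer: 0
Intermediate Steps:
u(W, b) = 7 + W + b (u(W, b) = 5 + ((W + b) + 2) = 5 + (2 + W + b) = 7 + W + b)
u(-3, S)*(-31) = (7 - 3 - 4)*(-31) = 0*(-31) = 0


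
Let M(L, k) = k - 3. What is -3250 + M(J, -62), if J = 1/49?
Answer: -3315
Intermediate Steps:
J = 1/49 ≈ 0.020408
M(L, k) = -3 + k
-3250 + M(J, -62) = -3250 + (-3 - 62) = -3250 - 65 = -3315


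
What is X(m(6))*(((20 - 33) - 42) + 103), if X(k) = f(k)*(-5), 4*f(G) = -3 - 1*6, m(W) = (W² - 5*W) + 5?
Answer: 540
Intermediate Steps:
m(W) = 5 + W² - 5*W
f(G) = -9/4 (f(G) = (-3 - 1*6)/4 = (-3 - 6)/4 = (¼)*(-9) = -9/4)
X(k) = 45/4 (X(k) = -9/4*(-5) = 45/4)
X(m(6))*(((20 - 33) - 42) + 103) = 45*(((20 - 33) - 42) + 103)/4 = 45*((-13 - 42) + 103)/4 = 45*(-55 + 103)/4 = (45/4)*48 = 540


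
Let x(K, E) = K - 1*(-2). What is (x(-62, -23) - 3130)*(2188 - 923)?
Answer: -4035350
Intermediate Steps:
x(K, E) = 2 + K (x(K, E) = K + 2 = 2 + K)
(x(-62, -23) - 3130)*(2188 - 923) = ((2 - 62) - 3130)*(2188 - 923) = (-60 - 3130)*1265 = -3190*1265 = -4035350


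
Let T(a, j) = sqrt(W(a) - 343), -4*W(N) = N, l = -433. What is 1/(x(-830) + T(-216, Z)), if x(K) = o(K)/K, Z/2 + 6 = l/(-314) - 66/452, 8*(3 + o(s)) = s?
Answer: 1417640/3185655929 - 187380800*I/3185655929 ≈ 0.00044501 - 0.05882*I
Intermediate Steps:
o(s) = -3 + s/8
Z = -169144/17741 (Z = -12 + 2*(-433/(-314) - 66/452) = -12 + 2*(-433*(-1/314) - 66*1/452) = -12 + 2*(433/314 - 33/226) = -12 + 2*(21874/17741) = -12 + 43748/17741 = -169144/17741 ≈ -9.5341)
W(N) = -N/4
x(K) = (-3 + K/8)/K
T(a, j) = sqrt(-343 - a/4) (T(a, j) = sqrt(-a/4 - 343) = sqrt(-343 - a/4))
1/(x(-830) + T(-216, Z)) = 1/((1/8)*(-24 - 830)/(-830) + sqrt(-1372 - 1*(-216))/2) = 1/((1/8)*(-1/830)*(-854) + sqrt(-1372 + 216)/2) = 1/(427/3320 + sqrt(-1156)/2) = 1/(427/3320 + (34*I)/2) = 1/(427/3320 + 17*I) = 11022400*(427/3320 - 17*I)/3185655929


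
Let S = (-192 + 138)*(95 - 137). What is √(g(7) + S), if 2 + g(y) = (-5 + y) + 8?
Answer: 2*√569 ≈ 47.707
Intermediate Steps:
g(y) = 1 + y (g(y) = -2 + ((-5 + y) + 8) = -2 + (3 + y) = 1 + y)
S = 2268 (S = -54*(-42) = 2268)
√(g(7) + S) = √((1 + 7) + 2268) = √(8 + 2268) = √2276 = 2*√569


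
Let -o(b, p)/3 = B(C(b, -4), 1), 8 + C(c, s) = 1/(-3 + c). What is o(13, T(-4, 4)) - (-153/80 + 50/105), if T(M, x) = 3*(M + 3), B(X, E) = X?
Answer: 42229/1680 ≈ 25.136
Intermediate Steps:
C(c, s) = -8 + 1/(-3 + c)
T(M, x) = 9 + 3*M (T(M, x) = 3*(3 + M) = 9 + 3*M)
o(b, p) = -3*(25 - 8*b)/(-3 + b)
o(13, T(-4, 4)) - (-153/80 + 50/105) = 3*(-25 + 8*13)/(-3 + 13) - (-153/80 + 50/105) = 3*(-25 + 104)/10 - (-153*1/80 + 50*(1/105)) = 3*(⅒)*79 - (-153/80 + 10/21) = 237/10 - 1*(-2413/1680) = 237/10 + 2413/1680 = 42229/1680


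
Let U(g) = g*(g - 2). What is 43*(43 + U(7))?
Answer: 3354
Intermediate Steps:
U(g) = g*(-2 + g)
43*(43 + U(7)) = 43*(43 + 7*(-2 + 7)) = 43*(43 + 7*5) = 43*(43 + 35) = 43*78 = 3354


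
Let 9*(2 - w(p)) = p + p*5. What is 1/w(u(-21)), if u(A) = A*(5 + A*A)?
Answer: 1/6246 ≈ 0.00016010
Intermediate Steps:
u(A) = A*(5 + A²)
w(p) = 2 - 2*p/3 (w(p) = 2 - (p + p*5)/9 = 2 - (p + 5*p)/9 = 2 - 2*p/3)
1/w(u(-21)) = 1/(2 - (-14)*(5 + (-21)²)) = 1/(2 - (-14)*(5 + 441)) = 1/(2 - (-14)*446) = 1/(2 - ⅔*(-9366)) = 1/(2 + 6244) = 1/6246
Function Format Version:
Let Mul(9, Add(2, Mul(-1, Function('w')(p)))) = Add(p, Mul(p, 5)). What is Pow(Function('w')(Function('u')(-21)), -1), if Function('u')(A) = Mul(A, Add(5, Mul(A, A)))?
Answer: Rational(1, 6246) ≈ 0.00016010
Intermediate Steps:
Function('u')(A) = Mul(A, Add(5, Pow(A, 2)))
Function('w')(p) = Add(2, Mul(Rational(-2, 3), p)) (Function('w')(p) = Add(2, Mul(Rational(-1, 9), Add(p, Mul(p, 5)))) = Add(2, Mul(Rational(-1, 9), Add(p, Mul(5, p)))) = Add(2, Mul(Rational(-1, 9), Mul(6, p))) = Add(2, Mul(Rational(-2, 3), p)))
Pow(Function('w')(Function('u')(-21)), -1) = Pow(Add(2, Mul(Rational(-2, 3), Mul(-21, Add(5, Pow(-21, 2))))), -1) = Pow(Add(2, Mul(Rational(-2, 3), Mul(-21, Add(5, 441)))), -1) = Pow(Add(2, Mul(Rational(-2, 3), Mul(-21, 446))), -1) = Pow(Add(2, Mul(Rational(-2, 3), -9366)), -1) = Pow(Add(2, 6244), -1) = Pow(6246, -1) = Rational(1, 6246)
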